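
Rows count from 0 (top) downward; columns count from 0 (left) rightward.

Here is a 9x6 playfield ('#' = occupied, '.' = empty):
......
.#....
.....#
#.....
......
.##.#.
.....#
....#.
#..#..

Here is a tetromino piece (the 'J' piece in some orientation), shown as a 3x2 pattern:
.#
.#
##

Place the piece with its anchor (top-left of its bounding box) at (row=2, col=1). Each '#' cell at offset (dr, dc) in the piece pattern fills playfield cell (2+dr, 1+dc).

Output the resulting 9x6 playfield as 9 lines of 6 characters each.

Answer: ......
.#....
..#..#
#.#...
.##...
.##.#.
.....#
....#.
#..#..

Derivation:
Fill (2+0,1+1) = (2,2)
Fill (2+1,1+1) = (3,2)
Fill (2+2,1+0) = (4,1)
Fill (2+2,1+1) = (4,2)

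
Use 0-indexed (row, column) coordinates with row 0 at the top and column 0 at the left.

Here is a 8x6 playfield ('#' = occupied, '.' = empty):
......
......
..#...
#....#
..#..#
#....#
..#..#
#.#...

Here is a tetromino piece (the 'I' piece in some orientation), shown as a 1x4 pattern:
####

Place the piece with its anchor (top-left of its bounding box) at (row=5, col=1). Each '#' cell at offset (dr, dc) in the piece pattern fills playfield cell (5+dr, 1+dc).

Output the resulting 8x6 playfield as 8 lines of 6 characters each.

Fill (5+0,1+0) = (5,1)
Fill (5+0,1+1) = (5,2)
Fill (5+0,1+2) = (5,3)
Fill (5+0,1+3) = (5,4)

Answer: ......
......
..#...
#....#
..#..#
######
..#..#
#.#...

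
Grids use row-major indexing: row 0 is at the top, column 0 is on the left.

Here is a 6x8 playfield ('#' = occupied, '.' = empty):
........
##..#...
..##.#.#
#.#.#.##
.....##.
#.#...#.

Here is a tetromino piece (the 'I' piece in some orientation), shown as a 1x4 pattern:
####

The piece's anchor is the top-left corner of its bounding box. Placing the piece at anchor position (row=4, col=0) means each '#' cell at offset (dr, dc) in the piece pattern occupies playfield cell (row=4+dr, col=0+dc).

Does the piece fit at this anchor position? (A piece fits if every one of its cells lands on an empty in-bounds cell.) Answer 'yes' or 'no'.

Check each piece cell at anchor (4, 0):
  offset (0,0) -> (4,0): empty -> OK
  offset (0,1) -> (4,1): empty -> OK
  offset (0,2) -> (4,2): empty -> OK
  offset (0,3) -> (4,3): empty -> OK
All cells valid: yes

Answer: yes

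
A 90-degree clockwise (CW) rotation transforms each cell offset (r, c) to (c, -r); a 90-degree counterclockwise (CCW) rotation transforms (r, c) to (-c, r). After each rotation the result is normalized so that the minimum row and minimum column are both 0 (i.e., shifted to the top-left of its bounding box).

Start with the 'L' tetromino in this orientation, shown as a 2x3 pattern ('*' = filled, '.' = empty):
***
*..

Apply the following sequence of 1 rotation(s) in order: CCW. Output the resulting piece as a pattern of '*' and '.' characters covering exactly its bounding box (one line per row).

Start:
***
*..
After rotation 1 (CCW):
*.
*.
**

Answer: *.
*.
**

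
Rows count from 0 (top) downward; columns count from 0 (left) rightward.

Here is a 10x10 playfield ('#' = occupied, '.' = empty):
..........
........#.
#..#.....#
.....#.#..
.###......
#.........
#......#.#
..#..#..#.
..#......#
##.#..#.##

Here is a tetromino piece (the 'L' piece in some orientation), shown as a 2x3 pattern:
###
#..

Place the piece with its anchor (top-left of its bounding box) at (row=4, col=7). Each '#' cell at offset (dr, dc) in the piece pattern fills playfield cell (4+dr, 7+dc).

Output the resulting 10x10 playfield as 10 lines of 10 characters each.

Fill (4+0,7+0) = (4,7)
Fill (4+0,7+1) = (4,8)
Fill (4+0,7+2) = (4,9)
Fill (4+1,7+0) = (5,7)

Answer: ..........
........#.
#..#.....#
.....#.#..
.###...###
#......#..
#......#.#
..#..#..#.
..#......#
##.#..#.##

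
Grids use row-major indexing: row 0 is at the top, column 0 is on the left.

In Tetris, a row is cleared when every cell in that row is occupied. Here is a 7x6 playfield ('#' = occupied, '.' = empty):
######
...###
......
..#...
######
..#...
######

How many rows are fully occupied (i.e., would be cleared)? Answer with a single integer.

Check each row:
  row 0: 0 empty cells -> FULL (clear)
  row 1: 3 empty cells -> not full
  row 2: 6 empty cells -> not full
  row 3: 5 empty cells -> not full
  row 4: 0 empty cells -> FULL (clear)
  row 5: 5 empty cells -> not full
  row 6: 0 empty cells -> FULL (clear)
Total rows cleared: 3

Answer: 3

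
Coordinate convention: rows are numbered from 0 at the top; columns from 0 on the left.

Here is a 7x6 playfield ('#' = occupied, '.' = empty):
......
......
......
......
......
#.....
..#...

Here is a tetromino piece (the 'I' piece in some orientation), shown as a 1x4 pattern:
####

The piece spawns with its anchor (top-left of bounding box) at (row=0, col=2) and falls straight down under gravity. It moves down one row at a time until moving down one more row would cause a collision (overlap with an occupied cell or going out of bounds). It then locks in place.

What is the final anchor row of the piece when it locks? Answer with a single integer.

Spawn at (row=0, col=2). Try each row:
  row 0: fits
  row 1: fits
  row 2: fits
  row 3: fits
  row 4: fits
  row 5: fits
  row 6: blocked -> lock at row 5

Answer: 5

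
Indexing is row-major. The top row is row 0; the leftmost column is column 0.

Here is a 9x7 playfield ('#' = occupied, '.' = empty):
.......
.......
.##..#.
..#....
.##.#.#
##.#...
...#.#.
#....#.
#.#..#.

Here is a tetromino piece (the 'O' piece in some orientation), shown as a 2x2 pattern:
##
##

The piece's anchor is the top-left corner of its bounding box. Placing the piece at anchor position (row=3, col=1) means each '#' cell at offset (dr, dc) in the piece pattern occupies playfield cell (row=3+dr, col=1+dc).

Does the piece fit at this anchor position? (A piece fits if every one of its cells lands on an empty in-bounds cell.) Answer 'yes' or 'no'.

Check each piece cell at anchor (3, 1):
  offset (0,0) -> (3,1): empty -> OK
  offset (0,1) -> (3,2): occupied ('#') -> FAIL
  offset (1,0) -> (4,1): occupied ('#') -> FAIL
  offset (1,1) -> (4,2): occupied ('#') -> FAIL
All cells valid: no

Answer: no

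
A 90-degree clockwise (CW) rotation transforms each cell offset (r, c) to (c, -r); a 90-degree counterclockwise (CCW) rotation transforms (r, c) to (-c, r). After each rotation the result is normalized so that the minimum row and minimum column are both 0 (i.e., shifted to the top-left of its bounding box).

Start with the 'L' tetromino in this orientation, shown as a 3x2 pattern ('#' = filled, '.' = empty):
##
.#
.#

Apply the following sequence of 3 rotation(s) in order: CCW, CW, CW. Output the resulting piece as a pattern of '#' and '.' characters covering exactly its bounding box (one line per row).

Answer: ..#
###

Derivation:
Start:
##
.#
.#
After rotation 1 (CCW):
###
#..
After rotation 2 (CW):
##
.#
.#
After rotation 3 (CW):
..#
###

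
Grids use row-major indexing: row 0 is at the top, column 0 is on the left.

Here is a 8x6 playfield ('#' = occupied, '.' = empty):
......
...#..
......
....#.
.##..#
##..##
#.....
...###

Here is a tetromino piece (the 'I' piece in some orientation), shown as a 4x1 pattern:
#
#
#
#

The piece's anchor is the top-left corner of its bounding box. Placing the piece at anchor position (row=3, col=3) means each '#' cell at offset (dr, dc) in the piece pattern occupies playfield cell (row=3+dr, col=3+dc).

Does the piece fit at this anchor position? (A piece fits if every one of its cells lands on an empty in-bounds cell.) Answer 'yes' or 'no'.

Check each piece cell at anchor (3, 3):
  offset (0,0) -> (3,3): empty -> OK
  offset (1,0) -> (4,3): empty -> OK
  offset (2,0) -> (5,3): empty -> OK
  offset (3,0) -> (6,3): empty -> OK
All cells valid: yes

Answer: yes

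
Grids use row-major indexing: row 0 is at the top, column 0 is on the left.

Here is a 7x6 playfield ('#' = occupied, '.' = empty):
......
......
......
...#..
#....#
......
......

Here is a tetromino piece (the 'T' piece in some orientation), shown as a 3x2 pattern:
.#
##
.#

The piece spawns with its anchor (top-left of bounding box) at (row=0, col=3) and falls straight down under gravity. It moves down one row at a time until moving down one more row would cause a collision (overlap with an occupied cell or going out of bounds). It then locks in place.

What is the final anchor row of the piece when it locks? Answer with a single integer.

Answer: 1

Derivation:
Spawn at (row=0, col=3). Try each row:
  row 0: fits
  row 1: fits
  row 2: blocked -> lock at row 1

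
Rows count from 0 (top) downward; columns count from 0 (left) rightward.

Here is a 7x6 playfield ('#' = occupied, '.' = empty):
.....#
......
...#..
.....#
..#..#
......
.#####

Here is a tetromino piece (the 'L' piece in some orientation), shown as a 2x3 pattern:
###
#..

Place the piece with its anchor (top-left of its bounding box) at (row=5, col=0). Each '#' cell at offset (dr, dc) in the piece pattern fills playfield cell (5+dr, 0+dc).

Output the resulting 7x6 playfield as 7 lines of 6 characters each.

Answer: .....#
......
...#..
.....#
..#..#
###...
######

Derivation:
Fill (5+0,0+0) = (5,0)
Fill (5+0,0+1) = (5,1)
Fill (5+0,0+2) = (5,2)
Fill (5+1,0+0) = (6,0)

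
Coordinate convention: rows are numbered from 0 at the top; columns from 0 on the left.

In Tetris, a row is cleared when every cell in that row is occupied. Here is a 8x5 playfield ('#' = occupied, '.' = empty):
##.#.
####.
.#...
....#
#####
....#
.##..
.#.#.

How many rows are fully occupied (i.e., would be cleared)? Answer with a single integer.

Check each row:
  row 0: 2 empty cells -> not full
  row 1: 1 empty cell -> not full
  row 2: 4 empty cells -> not full
  row 3: 4 empty cells -> not full
  row 4: 0 empty cells -> FULL (clear)
  row 5: 4 empty cells -> not full
  row 6: 3 empty cells -> not full
  row 7: 3 empty cells -> not full
Total rows cleared: 1

Answer: 1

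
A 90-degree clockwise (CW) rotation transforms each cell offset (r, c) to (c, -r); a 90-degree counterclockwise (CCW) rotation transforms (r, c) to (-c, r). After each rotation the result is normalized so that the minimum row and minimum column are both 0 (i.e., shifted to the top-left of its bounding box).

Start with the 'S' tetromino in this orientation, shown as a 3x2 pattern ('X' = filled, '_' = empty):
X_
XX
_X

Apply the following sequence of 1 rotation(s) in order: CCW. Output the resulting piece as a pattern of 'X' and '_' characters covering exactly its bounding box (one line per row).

Answer: _XX
XX_

Derivation:
Start:
X_
XX
_X
After rotation 1 (CCW):
_XX
XX_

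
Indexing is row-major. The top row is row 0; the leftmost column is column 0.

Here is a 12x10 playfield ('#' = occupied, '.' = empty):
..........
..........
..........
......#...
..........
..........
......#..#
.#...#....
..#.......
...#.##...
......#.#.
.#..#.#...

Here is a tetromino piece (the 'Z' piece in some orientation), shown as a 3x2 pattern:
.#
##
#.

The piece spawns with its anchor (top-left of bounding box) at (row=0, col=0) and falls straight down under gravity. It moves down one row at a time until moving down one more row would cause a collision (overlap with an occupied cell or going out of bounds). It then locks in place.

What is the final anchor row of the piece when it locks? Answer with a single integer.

Answer: 5

Derivation:
Spawn at (row=0, col=0). Try each row:
  row 0: fits
  row 1: fits
  row 2: fits
  row 3: fits
  row 4: fits
  row 5: fits
  row 6: blocked -> lock at row 5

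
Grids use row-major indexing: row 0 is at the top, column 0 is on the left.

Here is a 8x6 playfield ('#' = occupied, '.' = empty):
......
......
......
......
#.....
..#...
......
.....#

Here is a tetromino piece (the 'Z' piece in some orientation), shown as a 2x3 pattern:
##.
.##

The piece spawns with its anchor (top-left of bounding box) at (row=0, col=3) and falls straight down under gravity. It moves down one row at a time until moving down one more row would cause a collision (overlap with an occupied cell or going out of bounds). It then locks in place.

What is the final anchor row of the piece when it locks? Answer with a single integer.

Spawn at (row=0, col=3). Try each row:
  row 0: fits
  row 1: fits
  row 2: fits
  row 3: fits
  row 4: fits
  row 5: fits
  row 6: blocked -> lock at row 5

Answer: 5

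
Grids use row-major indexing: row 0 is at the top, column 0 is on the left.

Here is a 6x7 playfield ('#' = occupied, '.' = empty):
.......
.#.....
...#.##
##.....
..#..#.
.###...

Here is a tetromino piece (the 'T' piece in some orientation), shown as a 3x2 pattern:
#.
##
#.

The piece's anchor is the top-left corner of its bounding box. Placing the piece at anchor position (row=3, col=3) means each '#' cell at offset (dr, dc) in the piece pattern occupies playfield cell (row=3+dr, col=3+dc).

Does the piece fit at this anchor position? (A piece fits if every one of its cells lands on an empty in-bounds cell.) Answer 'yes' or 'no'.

Answer: no

Derivation:
Check each piece cell at anchor (3, 3):
  offset (0,0) -> (3,3): empty -> OK
  offset (1,0) -> (4,3): empty -> OK
  offset (1,1) -> (4,4): empty -> OK
  offset (2,0) -> (5,3): occupied ('#') -> FAIL
All cells valid: no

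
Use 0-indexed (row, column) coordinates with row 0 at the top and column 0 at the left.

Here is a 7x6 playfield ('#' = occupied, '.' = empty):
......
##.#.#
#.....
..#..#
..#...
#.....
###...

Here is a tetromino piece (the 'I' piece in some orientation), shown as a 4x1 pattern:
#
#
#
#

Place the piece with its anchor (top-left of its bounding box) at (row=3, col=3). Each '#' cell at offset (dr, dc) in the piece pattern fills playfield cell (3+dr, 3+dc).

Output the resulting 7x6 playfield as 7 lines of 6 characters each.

Answer: ......
##.#.#
#.....
..##.#
..##..
#..#..
####..

Derivation:
Fill (3+0,3+0) = (3,3)
Fill (3+1,3+0) = (4,3)
Fill (3+2,3+0) = (5,3)
Fill (3+3,3+0) = (6,3)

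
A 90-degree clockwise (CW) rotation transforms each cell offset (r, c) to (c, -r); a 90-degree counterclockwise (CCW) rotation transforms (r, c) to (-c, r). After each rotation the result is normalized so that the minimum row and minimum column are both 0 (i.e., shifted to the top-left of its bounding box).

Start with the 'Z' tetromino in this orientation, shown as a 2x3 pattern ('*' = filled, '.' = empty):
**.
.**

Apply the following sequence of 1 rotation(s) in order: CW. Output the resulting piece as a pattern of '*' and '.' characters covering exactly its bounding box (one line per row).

Start:
**.
.**
After rotation 1 (CW):
.*
**
*.

Answer: .*
**
*.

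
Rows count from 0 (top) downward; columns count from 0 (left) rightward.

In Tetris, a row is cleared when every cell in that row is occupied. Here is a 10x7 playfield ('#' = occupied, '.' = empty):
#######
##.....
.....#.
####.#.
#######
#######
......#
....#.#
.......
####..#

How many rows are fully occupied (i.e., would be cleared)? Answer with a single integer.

Check each row:
  row 0: 0 empty cells -> FULL (clear)
  row 1: 5 empty cells -> not full
  row 2: 6 empty cells -> not full
  row 3: 2 empty cells -> not full
  row 4: 0 empty cells -> FULL (clear)
  row 5: 0 empty cells -> FULL (clear)
  row 6: 6 empty cells -> not full
  row 7: 5 empty cells -> not full
  row 8: 7 empty cells -> not full
  row 9: 2 empty cells -> not full
Total rows cleared: 3

Answer: 3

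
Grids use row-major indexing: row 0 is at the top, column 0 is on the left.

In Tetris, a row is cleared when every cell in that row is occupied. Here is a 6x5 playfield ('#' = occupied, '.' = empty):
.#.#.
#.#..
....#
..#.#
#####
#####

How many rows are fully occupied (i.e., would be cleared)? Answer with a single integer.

Answer: 2

Derivation:
Check each row:
  row 0: 3 empty cells -> not full
  row 1: 3 empty cells -> not full
  row 2: 4 empty cells -> not full
  row 3: 3 empty cells -> not full
  row 4: 0 empty cells -> FULL (clear)
  row 5: 0 empty cells -> FULL (clear)
Total rows cleared: 2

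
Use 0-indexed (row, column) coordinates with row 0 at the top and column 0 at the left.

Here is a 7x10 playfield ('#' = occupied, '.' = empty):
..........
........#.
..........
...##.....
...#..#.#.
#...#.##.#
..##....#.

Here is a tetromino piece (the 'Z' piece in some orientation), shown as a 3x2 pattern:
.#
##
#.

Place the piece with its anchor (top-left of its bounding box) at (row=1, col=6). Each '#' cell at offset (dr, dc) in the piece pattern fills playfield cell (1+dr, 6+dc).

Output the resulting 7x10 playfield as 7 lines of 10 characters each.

Fill (1+0,6+1) = (1,7)
Fill (1+1,6+0) = (2,6)
Fill (1+1,6+1) = (2,7)
Fill (1+2,6+0) = (3,6)

Answer: ..........
.......##.
......##..
...##.#...
...#..#.#.
#...#.##.#
..##....#.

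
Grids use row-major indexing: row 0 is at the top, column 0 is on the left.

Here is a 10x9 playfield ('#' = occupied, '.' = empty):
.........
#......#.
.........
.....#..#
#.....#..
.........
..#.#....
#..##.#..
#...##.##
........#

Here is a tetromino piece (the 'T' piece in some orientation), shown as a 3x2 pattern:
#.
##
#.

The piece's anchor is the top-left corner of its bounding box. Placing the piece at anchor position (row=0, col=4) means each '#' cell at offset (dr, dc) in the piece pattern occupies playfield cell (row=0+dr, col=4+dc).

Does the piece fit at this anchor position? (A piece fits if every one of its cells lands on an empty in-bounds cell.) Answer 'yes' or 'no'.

Answer: yes

Derivation:
Check each piece cell at anchor (0, 4):
  offset (0,0) -> (0,4): empty -> OK
  offset (1,0) -> (1,4): empty -> OK
  offset (1,1) -> (1,5): empty -> OK
  offset (2,0) -> (2,4): empty -> OK
All cells valid: yes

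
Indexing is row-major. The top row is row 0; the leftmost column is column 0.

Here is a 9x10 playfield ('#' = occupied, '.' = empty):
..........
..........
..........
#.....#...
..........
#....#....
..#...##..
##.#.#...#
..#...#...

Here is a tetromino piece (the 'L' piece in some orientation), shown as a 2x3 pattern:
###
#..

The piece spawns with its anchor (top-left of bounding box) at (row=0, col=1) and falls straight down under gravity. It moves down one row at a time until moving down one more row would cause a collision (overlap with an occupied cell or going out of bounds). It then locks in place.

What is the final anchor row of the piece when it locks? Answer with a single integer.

Spawn at (row=0, col=1). Try each row:
  row 0: fits
  row 1: fits
  row 2: fits
  row 3: fits
  row 4: fits
  row 5: fits
  row 6: blocked -> lock at row 5

Answer: 5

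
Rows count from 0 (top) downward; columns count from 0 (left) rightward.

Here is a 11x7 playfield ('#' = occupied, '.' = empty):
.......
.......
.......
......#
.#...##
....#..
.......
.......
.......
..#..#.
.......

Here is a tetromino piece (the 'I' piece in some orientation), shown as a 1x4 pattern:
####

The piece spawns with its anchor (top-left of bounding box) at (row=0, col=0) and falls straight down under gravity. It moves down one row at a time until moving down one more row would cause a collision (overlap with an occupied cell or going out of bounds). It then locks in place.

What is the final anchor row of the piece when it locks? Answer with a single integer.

Answer: 3

Derivation:
Spawn at (row=0, col=0). Try each row:
  row 0: fits
  row 1: fits
  row 2: fits
  row 3: fits
  row 4: blocked -> lock at row 3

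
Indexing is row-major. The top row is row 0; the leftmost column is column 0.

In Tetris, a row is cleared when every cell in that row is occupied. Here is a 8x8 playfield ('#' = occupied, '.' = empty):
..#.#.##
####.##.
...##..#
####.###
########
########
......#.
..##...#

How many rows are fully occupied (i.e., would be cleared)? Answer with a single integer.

Answer: 2

Derivation:
Check each row:
  row 0: 4 empty cells -> not full
  row 1: 2 empty cells -> not full
  row 2: 5 empty cells -> not full
  row 3: 1 empty cell -> not full
  row 4: 0 empty cells -> FULL (clear)
  row 5: 0 empty cells -> FULL (clear)
  row 6: 7 empty cells -> not full
  row 7: 5 empty cells -> not full
Total rows cleared: 2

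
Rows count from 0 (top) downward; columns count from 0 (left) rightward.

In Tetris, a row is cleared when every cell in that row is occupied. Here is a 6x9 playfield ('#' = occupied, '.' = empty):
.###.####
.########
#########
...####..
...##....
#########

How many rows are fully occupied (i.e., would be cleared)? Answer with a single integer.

Check each row:
  row 0: 2 empty cells -> not full
  row 1: 1 empty cell -> not full
  row 2: 0 empty cells -> FULL (clear)
  row 3: 5 empty cells -> not full
  row 4: 7 empty cells -> not full
  row 5: 0 empty cells -> FULL (clear)
Total rows cleared: 2

Answer: 2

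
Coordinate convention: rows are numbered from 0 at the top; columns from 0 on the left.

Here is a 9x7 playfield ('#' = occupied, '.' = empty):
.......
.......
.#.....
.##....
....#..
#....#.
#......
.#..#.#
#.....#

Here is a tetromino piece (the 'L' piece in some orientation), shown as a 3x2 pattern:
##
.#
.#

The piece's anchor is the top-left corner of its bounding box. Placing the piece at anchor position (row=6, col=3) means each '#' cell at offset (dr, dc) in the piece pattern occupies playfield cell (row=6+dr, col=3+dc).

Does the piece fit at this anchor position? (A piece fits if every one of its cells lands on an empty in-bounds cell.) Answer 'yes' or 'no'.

Check each piece cell at anchor (6, 3):
  offset (0,0) -> (6,3): empty -> OK
  offset (0,1) -> (6,4): empty -> OK
  offset (1,1) -> (7,4): occupied ('#') -> FAIL
  offset (2,1) -> (8,4): empty -> OK
All cells valid: no

Answer: no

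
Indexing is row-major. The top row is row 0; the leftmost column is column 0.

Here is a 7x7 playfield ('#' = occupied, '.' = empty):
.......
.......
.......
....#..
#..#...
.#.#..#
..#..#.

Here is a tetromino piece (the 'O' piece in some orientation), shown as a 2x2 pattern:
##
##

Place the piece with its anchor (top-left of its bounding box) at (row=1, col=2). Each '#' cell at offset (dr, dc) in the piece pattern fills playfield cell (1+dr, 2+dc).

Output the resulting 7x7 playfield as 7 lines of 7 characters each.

Fill (1+0,2+0) = (1,2)
Fill (1+0,2+1) = (1,3)
Fill (1+1,2+0) = (2,2)
Fill (1+1,2+1) = (2,3)

Answer: .......
..##...
..##...
....#..
#..#...
.#.#..#
..#..#.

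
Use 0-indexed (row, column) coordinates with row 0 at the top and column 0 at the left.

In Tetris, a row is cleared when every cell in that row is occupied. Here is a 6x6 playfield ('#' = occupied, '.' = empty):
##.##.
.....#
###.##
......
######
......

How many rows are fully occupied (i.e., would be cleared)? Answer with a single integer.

Answer: 1

Derivation:
Check each row:
  row 0: 2 empty cells -> not full
  row 1: 5 empty cells -> not full
  row 2: 1 empty cell -> not full
  row 3: 6 empty cells -> not full
  row 4: 0 empty cells -> FULL (clear)
  row 5: 6 empty cells -> not full
Total rows cleared: 1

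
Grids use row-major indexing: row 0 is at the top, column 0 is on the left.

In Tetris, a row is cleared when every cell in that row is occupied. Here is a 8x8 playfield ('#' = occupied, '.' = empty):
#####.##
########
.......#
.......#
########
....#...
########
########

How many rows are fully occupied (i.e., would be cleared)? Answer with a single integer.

Check each row:
  row 0: 1 empty cell -> not full
  row 1: 0 empty cells -> FULL (clear)
  row 2: 7 empty cells -> not full
  row 3: 7 empty cells -> not full
  row 4: 0 empty cells -> FULL (clear)
  row 5: 7 empty cells -> not full
  row 6: 0 empty cells -> FULL (clear)
  row 7: 0 empty cells -> FULL (clear)
Total rows cleared: 4

Answer: 4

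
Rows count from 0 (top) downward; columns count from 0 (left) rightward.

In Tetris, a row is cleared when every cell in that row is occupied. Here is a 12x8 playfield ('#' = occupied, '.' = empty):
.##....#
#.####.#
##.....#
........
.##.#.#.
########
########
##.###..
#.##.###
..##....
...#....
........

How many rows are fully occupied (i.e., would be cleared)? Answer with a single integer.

Answer: 2

Derivation:
Check each row:
  row 0: 5 empty cells -> not full
  row 1: 2 empty cells -> not full
  row 2: 5 empty cells -> not full
  row 3: 8 empty cells -> not full
  row 4: 4 empty cells -> not full
  row 5: 0 empty cells -> FULL (clear)
  row 6: 0 empty cells -> FULL (clear)
  row 7: 3 empty cells -> not full
  row 8: 2 empty cells -> not full
  row 9: 6 empty cells -> not full
  row 10: 7 empty cells -> not full
  row 11: 8 empty cells -> not full
Total rows cleared: 2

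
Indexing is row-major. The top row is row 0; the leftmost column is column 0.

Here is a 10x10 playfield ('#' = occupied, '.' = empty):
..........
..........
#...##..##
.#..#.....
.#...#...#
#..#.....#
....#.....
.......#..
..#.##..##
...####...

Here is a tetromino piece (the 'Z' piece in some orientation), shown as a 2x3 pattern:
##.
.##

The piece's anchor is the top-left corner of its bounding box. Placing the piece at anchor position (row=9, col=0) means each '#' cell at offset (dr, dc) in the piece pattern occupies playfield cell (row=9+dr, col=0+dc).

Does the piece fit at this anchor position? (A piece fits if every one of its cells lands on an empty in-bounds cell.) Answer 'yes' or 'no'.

Check each piece cell at anchor (9, 0):
  offset (0,0) -> (9,0): empty -> OK
  offset (0,1) -> (9,1): empty -> OK
  offset (1,1) -> (10,1): out of bounds -> FAIL
  offset (1,2) -> (10,2): out of bounds -> FAIL
All cells valid: no

Answer: no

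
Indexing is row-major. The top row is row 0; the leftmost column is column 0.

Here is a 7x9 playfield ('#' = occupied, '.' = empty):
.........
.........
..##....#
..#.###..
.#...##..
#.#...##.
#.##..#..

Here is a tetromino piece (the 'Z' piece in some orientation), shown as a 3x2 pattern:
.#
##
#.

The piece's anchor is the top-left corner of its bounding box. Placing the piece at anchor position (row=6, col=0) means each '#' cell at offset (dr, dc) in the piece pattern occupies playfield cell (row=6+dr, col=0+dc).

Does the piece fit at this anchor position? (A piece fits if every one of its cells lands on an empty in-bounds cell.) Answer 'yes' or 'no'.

Answer: no

Derivation:
Check each piece cell at anchor (6, 0):
  offset (0,1) -> (6,1): empty -> OK
  offset (1,0) -> (7,0): out of bounds -> FAIL
  offset (1,1) -> (7,1): out of bounds -> FAIL
  offset (2,0) -> (8,0): out of bounds -> FAIL
All cells valid: no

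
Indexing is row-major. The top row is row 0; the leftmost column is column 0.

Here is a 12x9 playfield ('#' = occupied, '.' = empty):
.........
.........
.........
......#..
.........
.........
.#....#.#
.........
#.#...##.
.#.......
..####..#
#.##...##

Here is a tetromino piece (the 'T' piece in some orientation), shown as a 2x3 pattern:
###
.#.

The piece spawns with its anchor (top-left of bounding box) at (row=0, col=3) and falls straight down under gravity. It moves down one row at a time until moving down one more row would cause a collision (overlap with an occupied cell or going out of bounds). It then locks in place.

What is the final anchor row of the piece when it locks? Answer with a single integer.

Spawn at (row=0, col=3). Try each row:
  row 0: fits
  row 1: fits
  row 2: fits
  row 3: fits
  row 4: fits
  row 5: fits
  row 6: fits
  row 7: fits
  row 8: fits
  row 9: blocked -> lock at row 8

Answer: 8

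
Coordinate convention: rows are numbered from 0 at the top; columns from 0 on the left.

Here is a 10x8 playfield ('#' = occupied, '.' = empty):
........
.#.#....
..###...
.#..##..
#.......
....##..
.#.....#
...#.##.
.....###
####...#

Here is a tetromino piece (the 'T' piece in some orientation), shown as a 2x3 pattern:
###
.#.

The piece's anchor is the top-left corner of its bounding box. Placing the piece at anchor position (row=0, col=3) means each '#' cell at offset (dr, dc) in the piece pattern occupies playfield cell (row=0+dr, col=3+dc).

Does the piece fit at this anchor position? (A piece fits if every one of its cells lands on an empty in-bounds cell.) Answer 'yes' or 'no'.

Check each piece cell at anchor (0, 3):
  offset (0,0) -> (0,3): empty -> OK
  offset (0,1) -> (0,4): empty -> OK
  offset (0,2) -> (0,5): empty -> OK
  offset (1,1) -> (1,4): empty -> OK
All cells valid: yes

Answer: yes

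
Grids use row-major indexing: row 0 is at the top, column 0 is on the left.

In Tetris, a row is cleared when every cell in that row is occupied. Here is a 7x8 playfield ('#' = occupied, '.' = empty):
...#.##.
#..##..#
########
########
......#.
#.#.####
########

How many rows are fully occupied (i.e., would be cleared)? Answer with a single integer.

Answer: 3

Derivation:
Check each row:
  row 0: 5 empty cells -> not full
  row 1: 4 empty cells -> not full
  row 2: 0 empty cells -> FULL (clear)
  row 3: 0 empty cells -> FULL (clear)
  row 4: 7 empty cells -> not full
  row 5: 2 empty cells -> not full
  row 6: 0 empty cells -> FULL (clear)
Total rows cleared: 3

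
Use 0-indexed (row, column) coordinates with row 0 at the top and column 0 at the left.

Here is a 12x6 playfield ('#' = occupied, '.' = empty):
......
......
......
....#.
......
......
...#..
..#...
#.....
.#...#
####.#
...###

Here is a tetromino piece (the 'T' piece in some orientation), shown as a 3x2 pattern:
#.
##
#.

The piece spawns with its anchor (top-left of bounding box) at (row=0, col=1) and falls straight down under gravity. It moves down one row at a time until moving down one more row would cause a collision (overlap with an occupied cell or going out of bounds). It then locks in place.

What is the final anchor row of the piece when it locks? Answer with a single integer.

Spawn at (row=0, col=1). Try each row:
  row 0: fits
  row 1: fits
  row 2: fits
  row 3: fits
  row 4: fits
  row 5: fits
  row 6: blocked -> lock at row 5

Answer: 5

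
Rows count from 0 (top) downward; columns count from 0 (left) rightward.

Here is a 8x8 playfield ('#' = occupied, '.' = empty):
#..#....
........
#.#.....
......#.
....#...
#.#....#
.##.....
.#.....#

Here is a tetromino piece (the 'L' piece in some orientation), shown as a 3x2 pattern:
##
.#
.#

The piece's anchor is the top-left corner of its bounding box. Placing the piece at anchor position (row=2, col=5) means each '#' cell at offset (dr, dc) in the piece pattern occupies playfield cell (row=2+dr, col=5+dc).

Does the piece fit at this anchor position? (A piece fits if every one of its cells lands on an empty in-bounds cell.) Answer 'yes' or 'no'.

Check each piece cell at anchor (2, 5):
  offset (0,0) -> (2,5): empty -> OK
  offset (0,1) -> (2,6): empty -> OK
  offset (1,1) -> (3,6): occupied ('#') -> FAIL
  offset (2,1) -> (4,6): empty -> OK
All cells valid: no

Answer: no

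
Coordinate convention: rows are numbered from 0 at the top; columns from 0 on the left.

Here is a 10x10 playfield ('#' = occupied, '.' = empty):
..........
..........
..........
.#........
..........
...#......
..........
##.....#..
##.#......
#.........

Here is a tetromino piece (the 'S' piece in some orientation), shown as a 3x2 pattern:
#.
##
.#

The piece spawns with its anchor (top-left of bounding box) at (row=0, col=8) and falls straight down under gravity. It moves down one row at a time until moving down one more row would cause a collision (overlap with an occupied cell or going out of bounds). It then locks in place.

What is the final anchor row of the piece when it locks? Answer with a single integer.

Answer: 7

Derivation:
Spawn at (row=0, col=8). Try each row:
  row 0: fits
  row 1: fits
  row 2: fits
  row 3: fits
  row 4: fits
  row 5: fits
  row 6: fits
  row 7: fits
  row 8: blocked -> lock at row 7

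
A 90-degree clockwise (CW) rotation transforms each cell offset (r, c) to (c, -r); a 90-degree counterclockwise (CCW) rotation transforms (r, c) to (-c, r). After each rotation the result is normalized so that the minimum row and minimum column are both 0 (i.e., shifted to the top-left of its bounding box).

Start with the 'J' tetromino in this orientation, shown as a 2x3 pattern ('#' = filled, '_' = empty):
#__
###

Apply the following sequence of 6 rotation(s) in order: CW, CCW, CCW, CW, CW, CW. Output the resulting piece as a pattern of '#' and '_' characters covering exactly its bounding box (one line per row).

Start:
#__
###
After rotation 1 (CW):
##
#_
#_
After rotation 2 (CCW):
#__
###
After rotation 3 (CCW):
_#
_#
##
After rotation 4 (CW):
#__
###
After rotation 5 (CW):
##
#_
#_
After rotation 6 (CW):
###
__#

Answer: ###
__#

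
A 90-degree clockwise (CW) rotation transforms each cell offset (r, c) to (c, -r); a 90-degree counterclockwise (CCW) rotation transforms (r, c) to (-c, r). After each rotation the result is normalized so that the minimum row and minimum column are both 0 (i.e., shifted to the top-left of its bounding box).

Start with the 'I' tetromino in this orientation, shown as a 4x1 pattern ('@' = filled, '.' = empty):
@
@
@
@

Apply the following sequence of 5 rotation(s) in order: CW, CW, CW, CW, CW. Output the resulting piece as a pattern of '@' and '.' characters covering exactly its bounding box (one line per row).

Start:
@
@
@
@
After rotation 1 (CW):
@@@@
After rotation 2 (CW):
@
@
@
@
After rotation 3 (CW):
@@@@
After rotation 4 (CW):
@
@
@
@
After rotation 5 (CW):
@@@@

Answer: @@@@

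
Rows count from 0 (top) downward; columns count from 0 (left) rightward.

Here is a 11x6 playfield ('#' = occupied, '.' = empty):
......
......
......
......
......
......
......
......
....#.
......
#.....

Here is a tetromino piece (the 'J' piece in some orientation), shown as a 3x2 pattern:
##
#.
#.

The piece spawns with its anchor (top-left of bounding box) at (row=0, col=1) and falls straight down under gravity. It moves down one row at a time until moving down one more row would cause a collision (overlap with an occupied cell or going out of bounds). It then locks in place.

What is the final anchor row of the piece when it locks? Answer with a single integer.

Answer: 8

Derivation:
Spawn at (row=0, col=1). Try each row:
  row 0: fits
  row 1: fits
  row 2: fits
  row 3: fits
  row 4: fits
  row 5: fits
  row 6: fits
  row 7: fits
  row 8: fits
  row 9: blocked -> lock at row 8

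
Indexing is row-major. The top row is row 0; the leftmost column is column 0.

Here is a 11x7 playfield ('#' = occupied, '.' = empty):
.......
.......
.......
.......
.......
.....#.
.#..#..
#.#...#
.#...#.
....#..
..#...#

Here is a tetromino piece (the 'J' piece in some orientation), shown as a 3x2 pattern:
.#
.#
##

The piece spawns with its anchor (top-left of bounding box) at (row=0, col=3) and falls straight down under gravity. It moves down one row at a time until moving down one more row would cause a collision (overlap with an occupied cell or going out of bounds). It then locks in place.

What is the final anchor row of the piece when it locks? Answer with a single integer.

Spawn at (row=0, col=3). Try each row:
  row 0: fits
  row 1: fits
  row 2: fits
  row 3: fits
  row 4: blocked -> lock at row 3

Answer: 3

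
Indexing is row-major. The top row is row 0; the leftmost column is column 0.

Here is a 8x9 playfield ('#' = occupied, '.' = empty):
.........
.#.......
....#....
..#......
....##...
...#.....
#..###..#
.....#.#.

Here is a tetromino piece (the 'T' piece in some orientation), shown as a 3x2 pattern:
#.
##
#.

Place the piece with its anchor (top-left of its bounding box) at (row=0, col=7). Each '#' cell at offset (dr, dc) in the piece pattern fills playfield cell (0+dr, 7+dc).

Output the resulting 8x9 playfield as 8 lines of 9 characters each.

Fill (0+0,7+0) = (0,7)
Fill (0+1,7+0) = (1,7)
Fill (0+1,7+1) = (1,8)
Fill (0+2,7+0) = (2,7)

Answer: .......#.
.#.....##
....#..#.
..#......
....##...
...#.....
#..###..#
.....#.#.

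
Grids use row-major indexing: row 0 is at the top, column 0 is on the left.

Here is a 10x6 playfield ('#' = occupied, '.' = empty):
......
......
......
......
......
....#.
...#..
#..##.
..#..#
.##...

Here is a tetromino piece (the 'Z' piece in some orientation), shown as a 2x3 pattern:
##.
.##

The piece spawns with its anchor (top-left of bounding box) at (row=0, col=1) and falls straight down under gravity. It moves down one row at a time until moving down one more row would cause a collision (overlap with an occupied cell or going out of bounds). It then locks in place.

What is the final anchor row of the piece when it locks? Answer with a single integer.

Spawn at (row=0, col=1). Try each row:
  row 0: fits
  row 1: fits
  row 2: fits
  row 3: fits
  row 4: fits
  row 5: blocked -> lock at row 4

Answer: 4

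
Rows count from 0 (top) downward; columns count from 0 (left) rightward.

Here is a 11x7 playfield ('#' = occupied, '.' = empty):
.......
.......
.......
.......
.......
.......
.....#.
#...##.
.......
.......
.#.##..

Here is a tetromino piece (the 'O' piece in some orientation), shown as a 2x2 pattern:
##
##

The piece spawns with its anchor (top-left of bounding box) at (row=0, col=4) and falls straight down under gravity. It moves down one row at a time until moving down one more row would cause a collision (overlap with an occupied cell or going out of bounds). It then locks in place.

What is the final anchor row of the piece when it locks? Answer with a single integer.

Answer: 4

Derivation:
Spawn at (row=0, col=4). Try each row:
  row 0: fits
  row 1: fits
  row 2: fits
  row 3: fits
  row 4: fits
  row 5: blocked -> lock at row 4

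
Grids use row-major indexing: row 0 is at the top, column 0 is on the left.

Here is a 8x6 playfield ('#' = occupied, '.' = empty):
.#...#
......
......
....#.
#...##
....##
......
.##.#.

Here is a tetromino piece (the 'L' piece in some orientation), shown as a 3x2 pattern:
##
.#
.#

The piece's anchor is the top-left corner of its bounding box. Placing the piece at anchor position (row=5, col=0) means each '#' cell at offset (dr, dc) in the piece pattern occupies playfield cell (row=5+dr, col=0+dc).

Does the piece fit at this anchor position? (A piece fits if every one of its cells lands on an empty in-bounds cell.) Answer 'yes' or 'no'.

Answer: no

Derivation:
Check each piece cell at anchor (5, 0):
  offset (0,0) -> (5,0): empty -> OK
  offset (0,1) -> (5,1): empty -> OK
  offset (1,1) -> (6,1): empty -> OK
  offset (2,1) -> (7,1): occupied ('#') -> FAIL
All cells valid: no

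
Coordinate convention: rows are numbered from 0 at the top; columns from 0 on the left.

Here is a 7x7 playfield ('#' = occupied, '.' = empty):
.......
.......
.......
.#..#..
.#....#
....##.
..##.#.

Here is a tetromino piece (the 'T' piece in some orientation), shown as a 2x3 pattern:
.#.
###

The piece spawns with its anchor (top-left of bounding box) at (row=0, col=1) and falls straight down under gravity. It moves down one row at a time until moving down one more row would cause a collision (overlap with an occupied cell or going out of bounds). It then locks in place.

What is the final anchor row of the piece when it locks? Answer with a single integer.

Spawn at (row=0, col=1). Try each row:
  row 0: fits
  row 1: fits
  row 2: blocked -> lock at row 1

Answer: 1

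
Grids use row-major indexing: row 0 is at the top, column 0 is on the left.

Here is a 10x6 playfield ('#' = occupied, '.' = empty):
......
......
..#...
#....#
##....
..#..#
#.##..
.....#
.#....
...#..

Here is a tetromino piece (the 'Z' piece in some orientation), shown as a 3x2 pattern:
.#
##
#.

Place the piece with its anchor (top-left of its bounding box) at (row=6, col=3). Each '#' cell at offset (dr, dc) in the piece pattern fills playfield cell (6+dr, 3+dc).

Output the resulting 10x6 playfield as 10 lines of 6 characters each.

Fill (6+0,3+1) = (6,4)
Fill (6+1,3+0) = (7,3)
Fill (6+1,3+1) = (7,4)
Fill (6+2,3+0) = (8,3)

Answer: ......
......
..#...
#....#
##....
..#..#
#.###.
...###
.#.#..
...#..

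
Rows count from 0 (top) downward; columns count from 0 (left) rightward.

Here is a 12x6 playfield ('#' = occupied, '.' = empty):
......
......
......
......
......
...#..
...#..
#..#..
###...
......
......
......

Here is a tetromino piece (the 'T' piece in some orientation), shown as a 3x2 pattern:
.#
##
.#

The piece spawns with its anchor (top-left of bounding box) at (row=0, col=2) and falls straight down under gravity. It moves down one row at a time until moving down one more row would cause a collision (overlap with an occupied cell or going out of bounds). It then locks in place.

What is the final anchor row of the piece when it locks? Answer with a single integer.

Spawn at (row=0, col=2). Try each row:
  row 0: fits
  row 1: fits
  row 2: fits
  row 3: blocked -> lock at row 2

Answer: 2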